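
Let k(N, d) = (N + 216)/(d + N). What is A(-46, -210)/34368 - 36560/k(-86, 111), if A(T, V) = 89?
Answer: -3141234043/446784 ≈ -7030.8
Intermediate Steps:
k(N, d) = (216 + N)/(N + d)
A(-46, -210)/34368 - 36560/k(-86, 111) = 89/34368 - 36560*(-86 + 111)/(216 - 86) = 89*(1/34368) - 36560/(130/25) = 89/34368 - 36560/((1/25)*130) = 89/34368 - 36560/26/5 = 89/34368 - 36560*5/26 = 89/34368 - 91400/13 = -3141234043/446784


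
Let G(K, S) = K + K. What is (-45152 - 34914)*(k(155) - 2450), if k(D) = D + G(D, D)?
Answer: 158931010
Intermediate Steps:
G(K, S) = 2*K
k(D) = 3*D (k(D) = D + 2*D = 3*D)
(-45152 - 34914)*(k(155) - 2450) = (-45152 - 34914)*(3*155 - 2450) = -80066*(465 - 2450) = -80066*(-1985) = 158931010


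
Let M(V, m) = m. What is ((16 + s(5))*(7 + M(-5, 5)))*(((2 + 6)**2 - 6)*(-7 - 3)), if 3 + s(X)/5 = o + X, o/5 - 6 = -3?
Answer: -702960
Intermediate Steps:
o = 15 (o = 30 + 5*(-3) = 30 - 15 = 15)
s(X) = 60 + 5*X (s(X) = -15 + 5*(15 + X) = -15 + (75 + 5*X) = 60 + 5*X)
((16 + s(5))*(7 + M(-5, 5)))*(((2 + 6)**2 - 6)*(-7 - 3)) = ((16 + (60 + 5*5))*(7 + 5))*(((2 + 6)**2 - 6)*(-7 - 3)) = ((16 + (60 + 25))*12)*((8**2 - 6)*(-10)) = ((16 + 85)*12)*((64 - 6)*(-10)) = (101*12)*(58*(-10)) = 1212*(-580) = -702960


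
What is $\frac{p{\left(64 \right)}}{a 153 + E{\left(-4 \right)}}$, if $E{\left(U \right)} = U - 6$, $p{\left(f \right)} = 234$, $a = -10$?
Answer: $- \frac{117}{770} \approx -0.15195$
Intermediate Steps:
$E{\left(U \right)} = -6 + U$ ($E{\left(U \right)} = U - 6 = -6 + U$)
$\frac{p{\left(64 \right)}}{a 153 + E{\left(-4 \right)}} = \frac{234}{\left(-10\right) 153 - 10} = \frac{234}{-1530 - 10} = \frac{234}{-1540} = 234 \left(- \frac{1}{1540}\right) = - \frac{117}{770}$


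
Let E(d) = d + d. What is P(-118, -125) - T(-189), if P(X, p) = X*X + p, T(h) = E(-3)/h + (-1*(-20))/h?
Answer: 372575/27 ≈ 13799.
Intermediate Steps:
E(d) = 2*d
T(h) = 14/h (T(h) = (2*(-3))/h + (-1*(-20))/h = -6/h + 20/h = 14/h)
P(X, p) = p + X**2 (P(X, p) = X**2 + p = p + X**2)
P(-118, -125) - T(-189) = (-125 + (-118)**2) - 14/(-189) = (-125 + 13924) - 14*(-1)/189 = 13799 - 1*(-2/27) = 13799 + 2/27 = 372575/27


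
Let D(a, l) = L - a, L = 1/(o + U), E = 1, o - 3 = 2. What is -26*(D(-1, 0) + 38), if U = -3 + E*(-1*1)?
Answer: -1040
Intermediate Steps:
o = 5 (o = 3 + 2 = 5)
U = -4 (U = -3 + 1*(-1*1) = -3 + 1*(-1) = -3 - 1 = -4)
L = 1 (L = 1/(5 - 4) = 1/1 = 1)
D(a, l) = 1 - a
-26*(D(-1, 0) + 38) = -26*((1 - 1*(-1)) + 38) = -26*((1 + 1) + 38) = -26*(2 + 38) = -26*40 = -1040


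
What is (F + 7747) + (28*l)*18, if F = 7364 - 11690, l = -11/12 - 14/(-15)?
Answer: 17147/5 ≈ 3429.4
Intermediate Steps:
l = 1/60 (l = -11*1/12 - 14*(-1/15) = -11/12 + 14/15 = 1/60 ≈ 0.016667)
F = -4326
(F + 7747) + (28*l)*18 = (-4326 + 7747) + (28*(1/60))*18 = 3421 + (7/15)*18 = 3421 + 42/5 = 17147/5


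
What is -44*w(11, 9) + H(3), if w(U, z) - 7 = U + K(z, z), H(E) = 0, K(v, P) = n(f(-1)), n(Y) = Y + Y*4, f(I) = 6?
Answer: -2112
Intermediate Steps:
n(Y) = 5*Y (n(Y) = Y + 4*Y = 5*Y)
K(v, P) = 30 (K(v, P) = 5*6 = 30)
w(U, z) = 37 + U (w(U, z) = 7 + (U + 30) = 7 + (30 + U) = 37 + U)
-44*w(11, 9) + H(3) = -44*(37 + 11) + 0 = -44*48 + 0 = -2112 + 0 = -2112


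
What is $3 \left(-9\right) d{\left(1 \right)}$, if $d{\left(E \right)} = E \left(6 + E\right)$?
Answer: $-189$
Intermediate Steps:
$3 \left(-9\right) d{\left(1 \right)} = 3 \left(-9\right) 1 \left(6 + 1\right) = - 27 \cdot 1 \cdot 7 = \left(-27\right) 7 = -189$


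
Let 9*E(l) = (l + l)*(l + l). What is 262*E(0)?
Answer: 0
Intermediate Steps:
E(l) = 4*l²/9 (E(l) = ((l + l)*(l + l))/9 = ((2*l)*(2*l))/9 = (4*l²)/9 = 4*l²/9)
262*E(0) = 262*((4/9)*0²) = 262*((4/9)*0) = 262*0 = 0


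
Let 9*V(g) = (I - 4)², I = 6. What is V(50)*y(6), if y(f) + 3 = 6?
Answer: 4/3 ≈ 1.3333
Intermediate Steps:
V(g) = 4/9 (V(g) = (6 - 4)²/9 = (⅑)*2² = (⅑)*4 = 4/9)
y(f) = 3 (y(f) = -3 + 6 = 3)
V(50)*y(6) = (4/9)*3 = 4/3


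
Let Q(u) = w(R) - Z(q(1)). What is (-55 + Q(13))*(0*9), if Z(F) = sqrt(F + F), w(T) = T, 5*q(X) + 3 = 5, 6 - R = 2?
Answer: 0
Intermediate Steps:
R = 4 (R = 6 - 1*2 = 6 - 2 = 4)
q(X) = 2/5 (q(X) = -3/5 + (1/5)*5 = -3/5 + 1 = 2/5)
Z(F) = sqrt(2)*sqrt(F) (Z(F) = sqrt(2*F) = sqrt(2)*sqrt(F))
Q(u) = 4 - 2*sqrt(5)/5 (Q(u) = 4 - sqrt(2)*sqrt(2/5) = 4 - sqrt(2)*sqrt(10)/5 = 4 - 2*sqrt(5)/5)
(-55 + Q(13))*(0*9) = (-55 + (4 - 2*sqrt(5)/5))*(0*9) = (-51 - 2*sqrt(5)/5)*0 = 0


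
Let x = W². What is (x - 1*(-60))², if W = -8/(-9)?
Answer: 24245776/6561 ≈ 3695.4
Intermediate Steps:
W = 8/9 (W = -8*(-⅑) = 8/9 ≈ 0.88889)
x = 64/81 (x = (8/9)² = 64/81 ≈ 0.79012)
(x - 1*(-60))² = (64/81 - 1*(-60))² = (64/81 + 60)² = (4924/81)² = 24245776/6561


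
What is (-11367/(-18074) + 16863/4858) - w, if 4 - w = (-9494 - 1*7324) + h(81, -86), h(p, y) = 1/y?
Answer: -4535490607701/269682154 ≈ -16818.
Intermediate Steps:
w = 1446693/86 (w = 4 - ((-9494 - 1*7324) + 1/(-86)) = 4 - ((-9494 - 7324) - 1/86) = 4 - (-16818 - 1/86) = 4 - 1*(-1446349/86) = 4 + 1446349/86 = 1446693/86 ≈ 16822.)
(-11367/(-18074) + 16863/4858) - w = (-11367/(-18074) + 16863/4858) - 1*1446693/86 = (-11367*(-1/18074) + 16863*(1/4858)) - 1446693/86 = (11367/18074 + 2409/694) - 1446693/86 = 12857241/3135839 - 1446693/86 = -4535490607701/269682154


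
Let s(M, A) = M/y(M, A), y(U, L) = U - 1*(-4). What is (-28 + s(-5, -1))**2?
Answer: 529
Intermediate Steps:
y(U, L) = 4 + U (y(U, L) = U + 4 = 4 + U)
s(M, A) = M/(4 + M)
(-28 + s(-5, -1))**2 = (-28 - 5/(4 - 5))**2 = (-28 - 5/(-1))**2 = (-28 - 5*(-1))**2 = (-28 + 5)**2 = (-23)**2 = 529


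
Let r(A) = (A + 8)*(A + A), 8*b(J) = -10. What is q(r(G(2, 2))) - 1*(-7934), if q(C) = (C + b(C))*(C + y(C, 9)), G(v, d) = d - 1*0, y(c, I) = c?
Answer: 11034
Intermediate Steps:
G(v, d) = d (G(v, d) = d + 0 = d)
b(J) = -5/4 (b(J) = (⅛)*(-10) = -5/4)
r(A) = 2*A*(8 + A) (r(A) = (8 + A)*(2*A) = 2*A*(8 + A))
q(C) = 2*C*(-5/4 + C) (q(C) = (C - 5/4)*(C + C) = (-5/4 + C)*(2*C) = 2*C*(-5/4 + C))
q(r(G(2, 2))) - 1*(-7934) = (2*2*(8 + 2))*(-5 + 4*(2*2*(8 + 2)))/2 - 1*(-7934) = (2*2*10)*(-5 + 4*(2*2*10))/2 + 7934 = (½)*40*(-5 + 4*40) + 7934 = (½)*40*(-5 + 160) + 7934 = (½)*40*155 + 7934 = 3100 + 7934 = 11034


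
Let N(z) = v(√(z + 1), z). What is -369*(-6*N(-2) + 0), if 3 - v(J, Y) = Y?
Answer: 11070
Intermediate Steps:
v(J, Y) = 3 - Y
N(z) = 3 - z
-369*(-6*N(-2) + 0) = -369*(-6*(3 - 1*(-2)) + 0) = -369*(-6*(3 + 2) + 0) = -369*(-6*5 + 0) = -369*(-30 + 0) = -369*(-30) = 11070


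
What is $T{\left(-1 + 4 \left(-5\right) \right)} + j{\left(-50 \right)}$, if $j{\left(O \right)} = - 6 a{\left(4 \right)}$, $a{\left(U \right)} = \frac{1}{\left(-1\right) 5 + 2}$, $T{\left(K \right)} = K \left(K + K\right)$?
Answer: $884$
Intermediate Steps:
$T{\left(K \right)} = 2 K^{2}$ ($T{\left(K \right)} = K 2 K = 2 K^{2}$)
$a{\left(U \right)} = - \frac{1}{3}$ ($a{\left(U \right)} = \frac{1}{-5 + 2} = \frac{1}{-3} = - \frac{1}{3}$)
$j{\left(O \right)} = 2$ ($j{\left(O \right)} = \left(-6\right) \left(- \frac{1}{3}\right) = 2$)
$T{\left(-1 + 4 \left(-5\right) \right)} + j{\left(-50 \right)} = 2 \left(-1 + 4 \left(-5\right)\right)^{2} + 2 = 2 \left(-1 - 20\right)^{2} + 2 = 2 \left(-21\right)^{2} + 2 = 2 \cdot 441 + 2 = 882 + 2 = 884$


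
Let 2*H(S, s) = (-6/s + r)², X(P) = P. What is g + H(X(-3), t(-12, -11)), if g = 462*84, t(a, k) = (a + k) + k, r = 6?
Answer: 22442049/578 ≈ 38827.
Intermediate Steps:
t(a, k) = a + 2*k
H(S, s) = (6 - 6/s)²/2 (H(S, s) = (-6/s + 6)²/2 = (6 - 6/s)²/2)
g = 38808
g + H(X(-3), t(-12, -11)) = 38808 + 18*(-1 + (-12 + 2*(-11)))²/(-12 + 2*(-11))² = 38808 + 18*(-1 + (-12 - 22))²/(-12 - 22)² = 38808 + 18*(-1 - 34)²/(-34)² = 38808 + 18*(1/1156)*(-35)² = 38808 + 18*(1/1156)*1225 = 38808 + 11025/578 = 22442049/578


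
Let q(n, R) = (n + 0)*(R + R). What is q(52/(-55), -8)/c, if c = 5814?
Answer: 416/159885 ≈ 0.0026019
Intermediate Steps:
q(n, R) = 2*R*n (q(n, R) = n*(2*R) = 2*R*n)
q(52/(-55), -8)/c = (2*(-8)*(52/(-55)))/5814 = (2*(-8)*(52*(-1/55)))*(1/5814) = (2*(-8)*(-52/55))*(1/5814) = (832/55)*(1/5814) = 416/159885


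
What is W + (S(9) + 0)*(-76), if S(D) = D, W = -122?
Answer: -806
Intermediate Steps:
W + (S(9) + 0)*(-76) = -122 + (9 + 0)*(-76) = -122 + 9*(-76) = -122 - 684 = -806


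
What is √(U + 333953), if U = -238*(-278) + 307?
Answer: 2*√100106 ≈ 632.79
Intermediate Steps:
U = 66471 (U = 66164 + 307 = 66471)
√(U + 333953) = √(66471 + 333953) = √400424 = 2*√100106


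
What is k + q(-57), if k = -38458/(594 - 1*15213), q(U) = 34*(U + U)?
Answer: -56624786/14619 ≈ -3873.4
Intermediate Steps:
q(U) = 68*U (q(U) = 34*(2*U) = 68*U)
k = 38458/14619 (k = -38458/(594 - 15213) = -38458/(-14619) = -38458*(-1/14619) = 38458/14619 ≈ 2.6307)
k + q(-57) = 38458/14619 + 68*(-57) = 38458/14619 - 3876 = -56624786/14619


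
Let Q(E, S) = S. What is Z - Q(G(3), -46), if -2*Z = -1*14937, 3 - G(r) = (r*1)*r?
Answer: 15029/2 ≈ 7514.5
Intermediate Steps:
G(r) = 3 - r**2 (G(r) = 3 - r*1*r = 3 - r*r = 3 - r**2)
Z = 14937/2 (Z = -(-1)*14937/2 = -1/2*(-14937) = 14937/2 ≈ 7468.5)
Z - Q(G(3), -46) = 14937/2 - 1*(-46) = 14937/2 + 46 = 15029/2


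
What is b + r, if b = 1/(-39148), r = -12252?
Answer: -479641297/39148 ≈ -12252.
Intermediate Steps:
b = -1/39148 ≈ -2.5544e-5
b + r = -1/39148 - 12252 = -479641297/39148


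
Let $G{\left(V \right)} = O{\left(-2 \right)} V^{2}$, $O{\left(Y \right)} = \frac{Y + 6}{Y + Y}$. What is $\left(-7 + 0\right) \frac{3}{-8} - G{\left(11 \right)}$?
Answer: $\frac{989}{8} \approx 123.63$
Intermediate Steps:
$O{\left(Y \right)} = \frac{6 + Y}{2 Y}$
$G{\left(V \right)} = - V^{2}$ ($G{\left(V \right)} = \frac{6 - 2}{2 \left(-2\right)} V^{2} = \frac{1}{2} \left(- \frac{1}{2}\right) 4 V^{2} = - V^{2}$)
$\left(-7 + 0\right) \frac{3}{-8} - G{\left(11 \right)} = \left(-7 + 0\right) \frac{3}{-8} - - 11^{2} = - 7 \cdot 3 \left(- \frac{1}{8}\right) - \left(-1\right) 121 = \left(-7\right) \left(- \frac{3}{8}\right) - -121 = \frac{21}{8} + 121 = \frac{989}{8}$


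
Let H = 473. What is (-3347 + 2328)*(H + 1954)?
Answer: -2473113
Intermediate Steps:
(-3347 + 2328)*(H + 1954) = (-3347 + 2328)*(473 + 1954) = -1019*2427 = -2473113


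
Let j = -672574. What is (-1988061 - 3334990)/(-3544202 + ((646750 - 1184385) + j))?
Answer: 5323051/4754411 ≈ 1.1196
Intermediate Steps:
(-1988061 - 3334990)/(-3544202 + ((646750 - 1184385) + j)) = (-1988061 - 3334990)/(-3544202 + ((646750 - 1184385) - 672574)) = -5323051/(-3544202 + (-537635 - 672574)) = -5323051/(-3544202 - 1210209) = -5323051/(-4754411) = -5323051*(-1/4754411) = 5323051/4754411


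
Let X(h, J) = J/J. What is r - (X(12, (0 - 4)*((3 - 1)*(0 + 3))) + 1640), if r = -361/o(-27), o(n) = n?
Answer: -43946/27 ≈ -1627.6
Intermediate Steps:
X(h, J) = 1
r = 361/27 (r = -361/(-27) = -361*(-1/27) = 361/27 ≈ 13.370)
r - (X(12, (0 - 4)*((3 - 1)*(0 + 3))) + 1640) = 361/27 - (1 + 1640) = 361/27 - 1*1641 = 361/27 - 1641 = -43946/27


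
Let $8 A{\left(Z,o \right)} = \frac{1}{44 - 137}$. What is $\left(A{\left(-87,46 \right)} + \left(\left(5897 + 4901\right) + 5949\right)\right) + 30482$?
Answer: $\frac{35138375}{744} \approx 47229.0$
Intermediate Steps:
$A{\left(Z,o \right)} = - \frac{1}{744}$ ($A{\left(Z,o \right)} = \frac{1}{8 \left(44 - 137\right)} = \frac{1}{8 \left(-93\right)} = \frac{1}{8} \left(- \frac{1}{93}\right) = - \frac{1}{744}$)
$\left(A{\left(-87,46 \right)} + \left(\left(5897 + 4901\right) + 5949\right)\right) + 30482 = \left(- \frac{1}{744} + \left(\left(5897 + 4901\right) + 5949\right)\right) + 30482 = \left(- \frac{1}{744} + \left(10798 + 5949\right)\right) + 30482 = \left(- \frac{1}{744} + 16747\right) + 30482 = \frac{12459767}{744} + 30482 = \frac{35138375}{744}$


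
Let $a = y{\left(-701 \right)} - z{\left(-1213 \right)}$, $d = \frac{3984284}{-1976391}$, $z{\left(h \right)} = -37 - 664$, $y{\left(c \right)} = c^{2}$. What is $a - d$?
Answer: $\frac{972589948166}{1976391} \approx 4.921 \cdot 10^{5}$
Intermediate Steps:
$z{\left(h \right)} = -701$
$d = - \frac{3984284}{1976391}$ ($d = 3984284 \left(- \frac{1}{1976391}\right) = - \frac{3984284}{1976391} \approx -2.0159$)
$a = 492102$ ($a = \left(-701\right)^{2} - -701 = 491401 + 701 = 492102$)
$a - d = 492102 - - \frac{3984284}{1976391} = 492102 + \frac{3984284}{1976391} = \frac{972589948166}{1976391}$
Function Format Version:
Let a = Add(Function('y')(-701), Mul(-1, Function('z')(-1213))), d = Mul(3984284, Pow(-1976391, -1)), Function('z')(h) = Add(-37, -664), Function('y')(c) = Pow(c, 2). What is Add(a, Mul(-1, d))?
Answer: Rational(972589948166, 1976391) ≈ 4.9210e+5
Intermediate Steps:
Function('z')(h) = -701
d = Rational(-3984284, 1976391) (d = Mul(3984284, Rational(-1, 1976391)) = Rational(-3984284, 1976391) ≈ -2.0159)
a = 492102 (a = Add(Pow(-701, 2), Mul(-1, -701)) = Add(491401, 701) = 492102)
Add(a, Mul(-1, d)) = Add(492102, Mul(-1, Rational(-3984284, 1976391))) = Add(492102, Rational(3984284, 1976391)) = Rational(972589948166, 1976391)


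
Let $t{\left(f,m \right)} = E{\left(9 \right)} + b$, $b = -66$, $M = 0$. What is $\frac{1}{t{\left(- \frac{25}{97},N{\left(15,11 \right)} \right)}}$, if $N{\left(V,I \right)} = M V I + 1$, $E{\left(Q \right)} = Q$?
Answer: $- \frac{1}{57} \approx -0.017544$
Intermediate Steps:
$N{\left(V,I \right)} = 1$ ($N{\left(V,I \right)} = 0 V I + 1 = 0 I + 1 = 0 + 1 = 1$)
$t{\left(f,m \right)} = -57$ ($t{\left(f,m \right)} = 9 - 66 = -57$)
$\frac{1}{t{\left(- \frac{25}{97},N{\left(15,11 \right)} \right)}} = \frac{1}{-57} = - \frac{1}{57}$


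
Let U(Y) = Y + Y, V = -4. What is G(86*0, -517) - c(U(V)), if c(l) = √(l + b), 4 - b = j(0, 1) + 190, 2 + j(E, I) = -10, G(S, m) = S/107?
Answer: -I*√182 ≈ -13.491*I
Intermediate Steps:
G(S, m) = S/107 (G(S, m) = S*(1/107) = S/107)
j(E, I) = -12 (j(E, I) = -2 - 10 = -12)
U(Y) = 2*Y
b = -174 (b = 4 - (-12 + 190) = 4 - 1*178 = 4 - 178 = -174)
c(l) = √(-174 + l) (c(l) = √(l - 174) = √(-174 + l))
G(86*0, -517) - c(U(V)) = (86*0)/107 - √(-174 + 2*(-4)) = (1/107)*0 - √(-174 - 8) = 0 - √(-182) = 0 - I*√182 = -I*√182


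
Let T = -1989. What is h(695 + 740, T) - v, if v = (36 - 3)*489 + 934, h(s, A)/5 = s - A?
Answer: 49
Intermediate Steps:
h(s, A) = -5*A + 5*s (h(s, A) = 5*(s - A) = -5*A + 5*s)
v = 17071 (v = 33*489 + 934 = 16137 + 934 = 17071)
h(695 + 740, T) - v = (-5*(-1989) + 5*(695 + 740)) - 1*17071 = (9945 + 5*1435) - 17071 = (9945 + 7175) - 17071 = 17120 - 17071 = 49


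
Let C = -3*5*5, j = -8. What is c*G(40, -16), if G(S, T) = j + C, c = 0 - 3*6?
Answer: 1494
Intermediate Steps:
C = -75 (C = -15*5 = -75)
c = -18 (c = 0 - 18 = -18)
G(S, T) = -83 (G(S, T) = -8 - 75 = -83)
c*G(40, -16) = -18*(-83) = 1494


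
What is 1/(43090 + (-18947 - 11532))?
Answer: 1/12611 ≈ 7.9296e-5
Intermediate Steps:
1/(43090 + (-18947 - 11532)) = 1/(43090 - 30479) = 1/12611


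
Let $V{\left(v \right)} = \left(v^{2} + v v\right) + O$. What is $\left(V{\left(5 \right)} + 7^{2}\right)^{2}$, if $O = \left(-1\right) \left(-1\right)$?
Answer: $10000$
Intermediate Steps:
$O = 1$
$V{\left(v \right)} = 1 + 2 v^{2}$ ($V{\left(v \right)} = \left(v^{2} + v v\right) + 1 = \left(v^{2} + v^{2}\right) + 1 = 2 v^{2} + 1 = 1 + 2 v^{2}$)
$\left(V{\left(5 \right)} + 7^{2}\right)^{2} = \left(\left(1 + 2 \cdot 5^{2}\right) + 7^{2}\right)^{2} = \left(\left(1 + 2 \cdot 25\right) + 49\right)^{2} = \left(\left(1 + 50\right) + 49\right)^{2} = \left(51 + 49\right)^{2} = 100^{2} = 10000$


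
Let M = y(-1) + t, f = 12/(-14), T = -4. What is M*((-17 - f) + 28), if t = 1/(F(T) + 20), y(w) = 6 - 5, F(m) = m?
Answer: 1411/112 ≈ 12.598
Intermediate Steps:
y(w) = 1
t = 1/16 (t = 1/(-4 + 20) = 1/16 ≈ 0.062500)
f = -6/7 (f = 12*(-1/14) = -6/7 ≈ -0.85714)
M = 17/16 (M = 1 + 1/16 = 17/16 ≈ 1.0625)
M*((-17 - f) + 28) = 17*((-17 - 1*(-6/7)) + 28)/16 = 17*((-17 + 6/7) + 28)/16 = 17*(-113/7 + 28)/16 = (17/16)*(83/7) = 1411/112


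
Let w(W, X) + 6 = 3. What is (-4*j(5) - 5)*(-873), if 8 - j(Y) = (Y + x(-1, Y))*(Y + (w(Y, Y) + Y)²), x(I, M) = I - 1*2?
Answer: -30555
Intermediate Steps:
x(I, M) = -2 + I (x(I, M) = I - 2 = -2 + I)
w(W, X) = -3 (w(W, X) = -6 + 3 = -3)
j(Y) = 8 - (-3 + Y)*(Y + (-3 + Y)²) (j(Y) = 8 - (Y + (-2 - 1))*(Y + (-3 + Y)²) = 8 - (Y - 3)*(Y + (-3 + Y)²) = 8 - (-3 + Y)*(Y + (-3 + Y)²))
(-4*j(5) - 5)*(-873) = (-4*(35 - 1*5³ - 24*5 + 8*5²) - 5)*(-873) = (-4*(35 - 1*125 - 120 + 8*25) - 5)*(-873) = (-4*(35 - 125 - 120 + 200) - 5)*(-873) = (-4*(-10) - 5)*(-873) = (40 - 5)*(-873) = 35*(-873) = -30555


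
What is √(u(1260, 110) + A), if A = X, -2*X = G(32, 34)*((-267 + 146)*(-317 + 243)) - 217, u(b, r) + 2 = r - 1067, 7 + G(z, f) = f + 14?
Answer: I*√737630/2 ≈ 429.43*I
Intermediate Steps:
G(z, f) = 7 + f (G(z, f) = -7 + (f + 14) = -7 + (14 + f) = 7 + f)
u(b, r) = -1069 + r (u(b, r) = -2 + (r - 1067) = -2 + (-1067 + r) = -1069 + r)
X = -366897/2 (X = -((7 + 34)*((-267 + 146)*(-317 + 243)) - 217)/2 = -(41*(-121*(-74)) - 217)/2 = -(41*8954 - 217)/2 = -(367114 - 217)/2 = -½*366897 = -366897/2 ≈ -1.8345e+5)
A = -366897/2 ≈ -1.8345e+5
√(u(1260, 110) + A) = √((-1069 + 110) - 366897/2) = √(-959 - 366897/2) = √(-368815/2) = I*√737630/2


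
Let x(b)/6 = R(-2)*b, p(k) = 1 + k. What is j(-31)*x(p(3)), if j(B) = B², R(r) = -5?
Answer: -115320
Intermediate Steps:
x(b) = -30*b (x(b) = 6*(-5*b) = -30*b)
j(-31)*x(p(3)) = (-31)²*(-30*(1 + 3)) = 961*(-30*4) = 961*(-120) = -115320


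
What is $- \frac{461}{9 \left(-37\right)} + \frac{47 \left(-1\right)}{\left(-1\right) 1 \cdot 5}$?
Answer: $\frac{17956}{1665} \approx 10.784$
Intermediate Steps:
$- \frac{461}{9 \left(-37\right)} + \frac{47 \left(-1\right)}{\left(-1\right) 1 \cdot 5} = - \frac{461}{-333} - \frac{47}{\left(-1\right) 5} = \left(-461\right) \left(- \frac{1}{333}\right) - \frac{47}{-5} = \frac{461}{333} - - \frac{47}{5} = \frac{461}{333} + \frac{47}{5} = \frac{17956}{1665}$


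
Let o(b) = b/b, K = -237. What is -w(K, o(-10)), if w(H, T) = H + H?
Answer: 474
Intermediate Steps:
o(b) = 1
w(H, T) = 2*H
-w(K, o(-10)) = -2*(-237) = -1*(-474) = 474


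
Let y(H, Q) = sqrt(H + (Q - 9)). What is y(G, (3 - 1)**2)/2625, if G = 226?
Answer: sqrt(221)/2625 ≈ 0.0056633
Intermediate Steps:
y(H, Q) = sqrt(-9 + H + Q) (y(H, Q) = sqrt(H + (-9 + Q)) = sqrt(-9 + H + Q))
y(G, (3 - 1)**2)/2625 = sqrt(-9 + 226 + (3 - 1)**2)/2625 = sqrt(-9 + 226 + 2**2)*(1/2625) = sqrt(-9 + 226 + 4)*(1/2625) = sqrt(221)*(1/2625) = sqrt(221)/2625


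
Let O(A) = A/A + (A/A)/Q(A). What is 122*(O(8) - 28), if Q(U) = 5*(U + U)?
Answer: -131699/40 ≈ -3292.5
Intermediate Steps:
Q(U) = 10*U (Q(U) = 5*(2*U) = 10*U)
O(A) = 1 + 1/(10*A) (O(A) = A/A + (A/A)/((10*A)) = 1 + 1*(1/(10*A)) = 1 + 1/(10*A))
122*(O(8) - 28) = 122*((⅒ + 8)/8 - 28) = 122*((⅛)*(81/10) - 28) = 122*(81/80 - 28) = 122*(-2159/80) = -131699/40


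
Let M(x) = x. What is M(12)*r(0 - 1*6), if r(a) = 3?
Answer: 36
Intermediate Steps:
M(12)*r(0 - 1*6) = 12*3 = 36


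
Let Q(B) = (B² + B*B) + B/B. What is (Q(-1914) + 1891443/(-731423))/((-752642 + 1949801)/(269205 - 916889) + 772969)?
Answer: 3470927561561509264/366178481868804451 ≈ 9.4788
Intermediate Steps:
Q(B) = 1 + 2*B² (Q(B) = (B² + B²) + 1 = 2*B² + 1 = 1 + 2*B²)
(Q(-1914) + 1891443/(-731423))/((-752642 + 1949801)/(269205 - 916889) + 772969) = ((1 + 2*(-1914)²) + 1891443/(-731423))/((-752642 + 1949801)/(269205 - 916889) + 772969) = ((1 + 2*3663396) + 1891443*(-1/731423))/(1197159/(-647684) + 772969) = ((1 + 7326792) - 1891443/731423)/(1197159*(-1/647684) + 772969) = (7326793 - 1891443/731423)/(-1197159/647684 + 772969) = 5358983024996/(731423*(500638456637/647684)) = (5358983024996/731423)*(647684/500638456637) = 3470927561561509264/366178481868804451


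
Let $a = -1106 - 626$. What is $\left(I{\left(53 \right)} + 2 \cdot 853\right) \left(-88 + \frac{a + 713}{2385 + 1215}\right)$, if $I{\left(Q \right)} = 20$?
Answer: $- \frac{274277797}{1800} \approx -1.5238 \cdot 10^{5}$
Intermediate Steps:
$a = -1732$
$\left(I{\left(53 \right)} + 2 \cdot 853\right) \left(-88 + \frac{a + 713}{2385 + 1215}\right) = \left(20 + 2 \cdot 853\right) \left(-88 + \frac{-1732 + 713}{2385 + 1215}\right) = \left(20 + 1706\right) \left(-88 - \frac{1019}{3600}\right) = 1726 \left(-88 - \frac{1019}{3600}\right) = 1726 \left(- \frac{317819}{3600}\right) = - \frac{274277797}{1800}$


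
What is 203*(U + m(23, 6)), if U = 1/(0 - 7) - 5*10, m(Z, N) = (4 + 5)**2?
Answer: 6264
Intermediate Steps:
m(Z, N) = 81 (m(Z, N) = 9**2 = 81)
U = -351/7 (U = 1/(-7) - 50 = -1/7 - 50 = -351/7 ≈ -50.143)
203*(U + m(23, 6)) = 203*(-351/7 + 81) = 203*(216/7) = 6264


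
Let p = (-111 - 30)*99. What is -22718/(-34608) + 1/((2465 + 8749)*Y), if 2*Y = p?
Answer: 6047942029/9213275016 ≈ 0.65644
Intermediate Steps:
p = -13959 (p = -141*99 = -13959)
Y = -13959/2 (Y = (½)*(-13959) = -13959/2 ≈ -6979.5)
-22718/(-34608) + 1/((2465 + 8749)*Y) = -22718/(-34608) + 1/((2465 + 8749)*(-13959/2)) = -22718*(-1/34608) - 2/13959/11214 = 11359/17304 + (1/11214)*(-2/13959) = 11359/17304 - 1/78268113 = 6047942029/9213275016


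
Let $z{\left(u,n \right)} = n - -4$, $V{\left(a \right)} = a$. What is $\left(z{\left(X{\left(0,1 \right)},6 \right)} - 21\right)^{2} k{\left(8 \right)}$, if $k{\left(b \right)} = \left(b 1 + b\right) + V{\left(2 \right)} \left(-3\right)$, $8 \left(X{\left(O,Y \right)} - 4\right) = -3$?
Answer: $1210$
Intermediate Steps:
$X{\left(O,Y \right)} = \frac{29}{8}$ ($X{\left(O,Y \right)} = 4 + \frac{1}{8} \left(-3\right) = 4 - \frac{3}{8} = \frac{29}{8}$)
$z{\left(u,n \right)} = 4 + n$ ($z{\left(u,n \right)} = n + 4 = 4 + n$)
$k{\left(b \right)} = -6 + 2 b$ ($k{\left(b \right)} = \left(b 1 + b\right) + 2 \left(-3\right) = \left(b + b\right) - 6 = 2 b - 6 = -6 + 2 b$)
$\left(z{\left(X{\left(0,1 \right)},6 \right)} - 21\right)^{2} k{\left(8 \right)} = \left(\left(4 + 6\right) - 21\right)^{2} \left(-6 + 2 \cdot 8\right) = \left(10 - 21\right)^{2} \left(-6 + 16\right) = \left(-11\right)^{2} \cdot 10 = 121 \cdot 10 = 1210$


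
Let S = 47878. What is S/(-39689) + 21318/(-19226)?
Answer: -883296265/381530357 ≈ -2.3151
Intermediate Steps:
S/(-39689) + 21318/(-19226) = 47878/(-39689) + 21318/(-19226) = 47878*(-1/39689) + 21318*(-1/19226) = -47878/39689 - 10659/9613 = -883296265/381530357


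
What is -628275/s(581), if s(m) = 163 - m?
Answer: 628275/418 ≈ 1503.1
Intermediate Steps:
-628275/s(581) = -628275/(163 - 1*581) = -628275/(163 - 581) = -628275/(-418) = -628275*(-1/418) = 628275/418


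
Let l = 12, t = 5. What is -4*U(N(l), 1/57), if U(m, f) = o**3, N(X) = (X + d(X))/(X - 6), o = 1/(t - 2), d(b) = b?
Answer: -4/27 ≈ -0.14815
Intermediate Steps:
o = 1/3 (o = 1/(5 - 2) = 1/3 ≈ 0.33333)
N(X) = 2*X/(-6 + X) (N(X) = (X + X)/(X - 6) = (2*X)/(-6 + X) = 2*X/(-6 + X))
U(m, f) = 1/27 (U(m, f) = (1/3)**3 = 1/27)
-4*U(N(l), 1/57) = -4*1/27 = -4/27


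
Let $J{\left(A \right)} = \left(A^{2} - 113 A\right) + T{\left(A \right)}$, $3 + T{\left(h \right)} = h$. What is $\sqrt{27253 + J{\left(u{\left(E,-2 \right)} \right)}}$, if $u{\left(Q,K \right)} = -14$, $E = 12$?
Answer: $\sqrt{29014} \approx 170.33$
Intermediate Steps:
$T{\left(h \right)} = -3 + h$
$J{\left(A \right)} = -3 + A^{2} - 112 A$ ($J{\left(A \right)} = \left(A^{2} - 113 A\right) + \left(-3 + A\right) = -3 + A^{2} - 112 A$)
$\sqrt{27253 + J{\left(u{\left(E,-2 \right)} \right)}} = \sqrt{27253 - \left(-1565 - 196\right)} = \sqrt{27253 + \left(-3 + 196 + 1568\right)} = \sqrt{27253 + 1761} = \sqrt{29014}$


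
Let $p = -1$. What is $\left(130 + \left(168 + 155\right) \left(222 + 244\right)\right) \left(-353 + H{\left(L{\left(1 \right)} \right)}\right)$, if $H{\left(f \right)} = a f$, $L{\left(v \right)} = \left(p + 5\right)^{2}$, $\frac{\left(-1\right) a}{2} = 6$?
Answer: $-82103160$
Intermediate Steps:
$a = -12$ ($a = \left(-2\right) 6 = -12$)
$L{\left(v \right)} = 16$ ($L{\left(v \right)} = \left(-1 + 5\right)^{2} = 4^{2} = 16$)
$H{\left(f \right)} = - 12 f$
$\left(130 + \left(168 + 155\right) \left(222 + 244\right)\right) \left(-353 + H{\left(L{\left(1 \right)} \right)}\right) = \left(130 + \left(168 + 155\right) \left(222 + 244\right)\right) \left(-353 - 192\right) = \left(130 + 323 \cdot 466\right) \left(-353 - 192\right) = \left(130 + 150518\right) \left(-545\right) = 150648 \left(-545\right) = -82103160$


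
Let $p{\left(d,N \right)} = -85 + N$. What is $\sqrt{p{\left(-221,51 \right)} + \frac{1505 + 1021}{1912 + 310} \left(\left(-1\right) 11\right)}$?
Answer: $\frac{i \sqrt{474397}}{101} \approx 6.8195 i$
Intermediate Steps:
$\sqrt{p{\left(-221,51 \right)} + \frac{1505 + 1021}{1912 + 310} \left(\left(-1\right) 11\right)} = \sqrt{\left(-85 + 51\right) + \frac{1505 + 1021}{1912 + 310} \left(\left(-1\right) 11\right)} = \sqrt{-34 + \frac{2526}{2222} \left(-11\right)} = \sqrt{-34 + 2526 \cdot \frac{1}{2222} \left(-11\right)} = \sqrt{-34 + \frac{1263}{1111} \left(-11\right)} = \sqrt{-34 - \frac{1263}{101}} = \sqrt{- \frac{4697}{101}} = \frac{i \sqrt{474397}}{101}$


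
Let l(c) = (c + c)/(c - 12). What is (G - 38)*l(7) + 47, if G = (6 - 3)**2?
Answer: 641/5 ≈ 128.20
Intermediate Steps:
G = 9 (G = 3**2 = 9)
l(c) = 2*c/(-12 + c) (l(c) = (2*c)/(-12 + c) = 2*c/(-12 + c))
(G - 38)*l(7) + 47 = (9 - 38)*(2*7/(-12 + 7)) + 47 = -58*7/(-5) + 47 = -58*7*(-1)/5 + 47 = -29*(-14/5) + 47 = 406/5 + 47 = 641/5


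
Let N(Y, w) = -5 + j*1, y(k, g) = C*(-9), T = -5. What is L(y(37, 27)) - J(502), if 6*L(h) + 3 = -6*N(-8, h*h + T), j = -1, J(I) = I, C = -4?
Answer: -993/2 ≈ -496.50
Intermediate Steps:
y(k, g) = 36 (y(k, g) = -4*(-9) = 36)
N(Y, w) = -6 (N(Y, w) = -5 - 1*1 = -5 - 1 = -6)
L(h) = 11/2 (L(h) = -1/2 + (-6*(-6))/6 = -1/2 + (1/6)*36 = -1/2 + 6 = 11/2)
L(y(37, 27)) - J(502) = 11/2 - 1*502 = 11/2 - 502 = -993/2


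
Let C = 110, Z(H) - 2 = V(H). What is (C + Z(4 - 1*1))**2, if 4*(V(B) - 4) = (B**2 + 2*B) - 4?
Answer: 225625/16 ≈ 14102.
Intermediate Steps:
V(B) = 3 + B/2 + B**2/4 (V(B) = 4 + ((B**2 + 2*B) - 4)/4 = 4 + (-4 + B**2 + 2*B)/4 = 4 + (-1 + B/2 + B**2/4) = 3 + B/2 + B**2/4)
Z(H) = 5 + H/2 + H**2/4 (Z(H) = 2 + (3 + H/2 + H**2/4) = 5 + H/2 + H**2/4)
(C + Z(4 - 1*1))**2 = (110 + (5 + (4 - 1*1)/2 + (4 - 1*1)**2/4))**2 = (110 + (5 + (4 - 1)/2 + (4 - 1)**2/4))**2 = (110 + (5 + (1/2)*3 + (1/4)*3**2))**2 = (110 + (5 + 3/2 + (1/4)*9))**2 = (110 + (5 + 3/2 + 9/4))**2 = (110 + 35/4)**2 = (475/4)**2 = 225625/16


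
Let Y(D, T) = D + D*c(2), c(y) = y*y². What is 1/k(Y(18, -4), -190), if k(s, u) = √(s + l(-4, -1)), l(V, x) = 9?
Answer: √19/57 ≈ 0.076472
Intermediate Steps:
c(y) = y³
Y(D, T) = 9*D (Y(D, T) = D + D*2³ = D + D*8 = D + 8*D = 9*D)
k(s, u) = √(9 + s) (k(s, u) = √(s + 9) = √(9 + s))
1/k(Y(18, -4), -190) = 1/(√(9 + 9*18)) = 1/(√(9 + 162)) = 1/(√171) = 1/(3*√19) = √19/57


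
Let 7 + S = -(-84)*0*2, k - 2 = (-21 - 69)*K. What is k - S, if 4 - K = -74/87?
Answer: -12399/29 ≈ -427.55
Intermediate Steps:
K = 422/87 (K = 4 - (-74)/87 = 4 - 1*(-74/87) = 4 + 74/87 = 422/87 ≈ 4.8506)
k = -12602/29 (k = 2 + (-21 - 69)*(422/87) = 2 - 90*422/87 = 2 - 12660/29 = -12602/29 ≈ -434.55)
S = -7 (S = -7 - (-84)*0*2 = -7 - 14*0*2 = -7 + 0*2 = -7 + 0 = -7)
k - S = -12602/29 - 1*(-7) = -12602/29 + 7 = -12399/29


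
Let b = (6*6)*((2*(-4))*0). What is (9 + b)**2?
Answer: 81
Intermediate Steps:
b = 0 (b = 36*(-8*0) = 36*0 = 0)
(9 + b)**2 = (9 + 0)**2 = 9**2 = 81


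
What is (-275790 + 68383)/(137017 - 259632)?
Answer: 207407/122615 ≈ 1.6915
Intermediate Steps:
(-275790 + 68383)/(137017 - 259632) = -207407/(-122615) = -207407*(-1/122615) = 207407/122615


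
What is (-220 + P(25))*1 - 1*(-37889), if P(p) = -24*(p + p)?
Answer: 36469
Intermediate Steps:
P(p) = -48*p
(-220 + P(25))*1 - 1*(-37889) = (-220 - 48*25)*1 - 1*(-37889) = (-220 - 1200)*1 + 37889 = -1420*1 + 37889 = -1420 + 37889 = 36469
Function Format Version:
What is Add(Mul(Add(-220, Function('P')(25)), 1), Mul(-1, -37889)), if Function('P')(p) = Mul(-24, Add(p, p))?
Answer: 36469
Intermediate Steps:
Function('P')(p) = Mul(-48, p) (Function('P')(p) = Mul(-24, Mul(2, p)) = Mul(-48, p))
Add(Mul(Add(-220, Function('P')(25)), 1), Mul(-1, -37889)) = Add(Mul(Add(-220, Mul(-48, 25)), 1), Mul(-1, -37889)) = Add(Mul(Add(-220, -1200), 1), 37889) = Add(Mul(-1420, 1), 37889) = Add(-1420, 37889) = 36469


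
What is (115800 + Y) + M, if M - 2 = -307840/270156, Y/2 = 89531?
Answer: 19914742736/67539 ≈ 2.9486e+5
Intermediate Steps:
Y = 179062 (Y = 2*89531 = 179062)
M = 58118/67539 (M = 2 - 307840/270156 = 2 - 307840*1/270156 = 2 - 76960/67539 = 58118/67539 ≈ 0.86051)
(115800 + Y) + M = (115800 + 179062) + 58118/67539 = 294862 + 58118/67539 = 19914742736/67539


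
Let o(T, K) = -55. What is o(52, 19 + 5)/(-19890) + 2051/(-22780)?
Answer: -232597/2665260 ≈ -0.087270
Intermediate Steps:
o(52, 19 + 5)/(-19890) + 2051/(-22780) = -55/(-19890) + 2051/(-22780) = -55*(-1/19890) + 2051*(-1/22780) = 11/3978 - 2051/22780 = -232597/2665260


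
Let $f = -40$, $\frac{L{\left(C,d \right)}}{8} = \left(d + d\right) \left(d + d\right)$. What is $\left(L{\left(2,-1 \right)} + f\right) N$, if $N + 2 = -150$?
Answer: $1216$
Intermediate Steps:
$L{\left(C,d \right)} = 32 d^{2}$ ($L{\left(C,d \right)} = 8 \left(d + d\right) \left(d + d\right) = 8 \cdot 2 d 2 d = 8 \cdot 4 d^{2} = 32 d^{2}$)
$N = -152$ ($N = -2 - 150 = -152$)
$\left(L{\left(2,-1 \right)} + f\right) N = \left(32 \left(-1\right)^{2} - 40\right) \left(-152\right) = \left(32 \cdot 1 - 40\right) \left(-152\right) = \left(32 - 40\right) \left(-152\right) = \left(-8\right) \left(-152\right) = 1216$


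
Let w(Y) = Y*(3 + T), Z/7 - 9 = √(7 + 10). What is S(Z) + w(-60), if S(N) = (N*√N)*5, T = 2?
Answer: -300 + 35*√7*(9 + √17)^(3/2) ≈ 4102.2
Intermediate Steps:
Z = 63 + 7*√17 (Z = 63 + 7*√(7 + 10) = 63 + 7*√17 ≈ 91.862)
S(N) = 5*N^(3/2) (S(N) = N^(3/2)*5 = 5*N^(3/2))
w(Y) = 5*Y (w(Y) = Y*(3 + 2) = Y*5 = 5*Y)
S(Z) + w(-60) = 5*(63 + 7*√17)^(3/2) + 5*(-60) = 5*(63 + 7*√17)^(3/2) - 300 = -300 + 5*(63 + 7*√17)^(3/2)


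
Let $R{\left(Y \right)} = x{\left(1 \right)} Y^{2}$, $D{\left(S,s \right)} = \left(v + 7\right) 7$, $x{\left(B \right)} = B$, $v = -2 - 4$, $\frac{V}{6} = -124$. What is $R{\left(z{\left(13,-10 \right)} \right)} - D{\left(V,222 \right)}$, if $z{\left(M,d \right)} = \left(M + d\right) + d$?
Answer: $42$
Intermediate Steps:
$V = -744$ ($V = 6 \left(-124\right) = -744$)
$v = -6$
$z{\left(M,d \right)} = M + 2 d$
$D{\left(S,s \right)} = 7$ ($D{\left(S,s \right)} = \left(-6 + 7\right) 7 = 1 \cdot 7 = 7$)
$R{\left(Y \right)} = Y^{2}$ ($R{\left(Y \right)} = 1 Y^{2} = Y^{2}$)
$R{\left(z{\left(13,-10 \right)} \right)} - D{\left(V,222 \right)} = \left(13 + 2 \left(-10\right)\right)^{2} - 7 = \left(13 - 20\right)^{2} - 7 = \left(-7\right)^{2} - 7 = 49 - 7 = 42$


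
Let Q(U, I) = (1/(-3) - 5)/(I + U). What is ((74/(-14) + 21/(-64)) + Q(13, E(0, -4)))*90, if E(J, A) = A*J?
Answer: -1578795/2912 ≈ -542.17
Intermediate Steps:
Q(U, I) = -16/(3*(I + U)) (Q(U, I) = (-⅓ - 5)/(I + U) = -16/(3*(I + U)))
((74/(-14) + 21/(-64)) + Q(13, E(0, -4)))*90 = ((74/(-14) + 21/(-64)) - 16/(3*(-4*0) + 3*13))*90 = ((74*(-1/14) + 21*(-1/64)) - 16/(3*0 + 39))*90 = ((-37/7 - 21/64) - 16/(0 + 39))*90 = (-2515/448 - 16/39)*90 = -105253/17472*90 = -1578795/2912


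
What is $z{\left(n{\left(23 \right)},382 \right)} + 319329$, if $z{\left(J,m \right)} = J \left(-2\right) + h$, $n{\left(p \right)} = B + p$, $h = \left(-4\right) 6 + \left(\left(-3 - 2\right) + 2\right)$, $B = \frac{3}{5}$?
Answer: $\frac{1596274}{5} \approx 3.1926 \cdot 10^{5}$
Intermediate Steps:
$B = \frac{3}{5}$ ($B = 3 \cdot \frac{1}{5} = \frac{3}{5} \approx 0.6$)
$h = -27$ ($h = -24 + \left(-5 + 2\right) = -24 - 3 = -27$)
$n{\left(p \right)} = \frac{3}{5} + p$
$z{\left(J,m \right)} = -27 - 2 J$ ($z{\left(J,m \right)} = J \left(-2\right) - 27 = - 2 J - 27 = -27 - 2 J$)
$z{\left(n{\left(23 \right)},382 \right)} + 319329 = \left(-27 - 2 \left(\frac{3}{5} + 23\right)\right) + 319329 = \left(-27 - \frac{236}{5}\right) + 319329 = - \frac{371}{5} + 319329 = \frac{1596274}{5}$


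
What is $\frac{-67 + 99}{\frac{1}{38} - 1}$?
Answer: $- \frac{1216}{37} \approx -32.865$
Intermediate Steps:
$\frac{-67 + 99}{\frac{1}{38} - 1} = \frac{32}{\frac{1}{38} - 1} = \frac{32}{- \frac{37}{38}} = 32 \left(- \frac{38}{37}\right) = - \frac{1216}{37}$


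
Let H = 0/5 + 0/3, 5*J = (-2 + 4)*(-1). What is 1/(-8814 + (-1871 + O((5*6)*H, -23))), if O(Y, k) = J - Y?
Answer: -5/53427 ≈ -9.3586e-5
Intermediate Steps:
J = -⅖ (J = ((-2 + 4)*(-1))/5 = (2*(-1))/5 = (⅕)*(-2) = -⅖ ≈ -0.40000)
H = 0 (H = 0*(⅕) + 0*(⅓) = 0 + 0 = 0)
O(Y, k) = -⅖ - Y
1/(-8814 + (-1871 + O((5*6)*H, -23))) = 1/(-8814 + (-1871 + (-⅖ - 5*6*0))) = 1/(-8814 + (-1871 + (-⅖ - 30*0))) = 1/(-8814 + (-1871 + (-⅖ - 1*0))) = 1/(-8814 + (-1871 + (-⅖ + 0))) = 1/(-8814 + (-1871 - ⅖)) = 1/(-8814 - 9357/5) = 1/(-53427/5) = -5/53427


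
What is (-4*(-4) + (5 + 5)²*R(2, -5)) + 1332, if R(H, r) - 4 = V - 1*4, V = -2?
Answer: 1148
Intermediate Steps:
R(H, r) = -2 (R(H, r) = 4 + (-2 - 1*4) = 4 + (-2 - 4) = 4 - 6 = -2)
(-4*(-4) + (5 + 5)²*R(2, -5)) + 1332 = (-4*(-4) + (5 + 5)²*(-2)) + 1332 = (16 + 10²*(-2)) + 1332 = (16 + 100*(-2)) + 1332 = (16 - 200) + 1332 = -184 + 1332 = 1148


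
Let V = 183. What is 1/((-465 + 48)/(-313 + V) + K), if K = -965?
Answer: -130/125033 ≈ -0.0010397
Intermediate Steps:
1/((-465 + 48)/(-313 + V) + K) = 1/((-465 + 48)/(-313 + 183) - 965) = 1/(-417/(-130) - 965) = 1/(-417*(-1/130) - 965) = 1/(417/130 - 965) = 1/(-125033/130) = -130/125033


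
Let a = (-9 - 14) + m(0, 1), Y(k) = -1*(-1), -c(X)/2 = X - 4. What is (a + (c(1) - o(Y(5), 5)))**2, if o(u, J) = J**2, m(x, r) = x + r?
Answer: 1681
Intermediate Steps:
m(x, r) = r + x
c(X) = 8 - 2*X (c(X) = -2*(X - 4) = -2*(-4 + X) = 8 - 2*X)
Y(k) = 1
a = -22 (a = (-9 - 14) + (1 + 0) = -23 + 1 = -22)
(a + (c(1) - o(Y(5), 5)))**2 = (-22 + ((8 - 2*1) - 1*5**2))**2 = (-22 + ((8 - 2) - 1*25))**2 = (-22 + (6 - 25))**2 = (-22 - 19)**2 = (-41)**2 = 1681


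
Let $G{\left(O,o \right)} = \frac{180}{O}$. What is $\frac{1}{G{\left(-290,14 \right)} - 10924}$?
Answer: $- \frac{29}{316814} \approx -9.1536 \cdot 10^{-5}$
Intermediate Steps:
$\frac{1}{G{\left(-290,14 \right)} - 10924} = \frac{1}{\frac{180}{-290} - 10924} = \frac{1}{180 \left(- \frac{1}{290}\right) - 10924} = \frac{1}{- \frac{18}{29} - 10924} = \frac{1}{- \frac{316814}{29}} = - \frac{29}{316814}$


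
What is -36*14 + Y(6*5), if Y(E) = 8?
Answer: -496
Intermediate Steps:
-36*14 + Y(6*5) = -36*14 + 8 = -504 + 8 = -496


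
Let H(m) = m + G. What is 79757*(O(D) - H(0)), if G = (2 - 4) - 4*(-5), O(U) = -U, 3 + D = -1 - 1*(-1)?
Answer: -1196355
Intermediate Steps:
D = -3 (D = -3 + (-1 - 1*(-1)) = -3 + (-1 + 1) = -3 + 0 = -3)
G = 18 (G = -2 + 20 = 18)
H(m) = 18 + m (H(m) = m + 18 = 18 + m)
79757*(O(D) - H(0)) = 79757*(-1*(-3) - (18 + 0)) = 79757*(3 - 1*18) = 79757*(3 - 18) = 79757*(-15) = -1196355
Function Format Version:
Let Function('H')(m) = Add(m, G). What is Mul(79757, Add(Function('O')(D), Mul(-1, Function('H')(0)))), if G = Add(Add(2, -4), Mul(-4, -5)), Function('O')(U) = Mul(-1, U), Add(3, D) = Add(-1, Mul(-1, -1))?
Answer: -1196355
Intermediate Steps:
D = -3 (D = Add(-3, Add(-1, Mul(-1, -1))) = Add(-3, Add(-1, 1)) = Add(-3, 0) = -3)
G = 18 (G = Add(-2, 20) = 18)
Function('H')(m) = Add(18, m) (Function('H')(m) = Add(m, 18) = Add(18, m))
Mul(79757, Add(Function('O')(D), Mul(-1, Function('H')(0)))) = Mul(79757, Add(Mul(-1, -3), Mul(-1, Add(18, 0)))) = Mul(79757, Add(3, Mul(-1, 18))) = Mul(79757, Add(3, -18)) = Mul(79757, -15) = -1196355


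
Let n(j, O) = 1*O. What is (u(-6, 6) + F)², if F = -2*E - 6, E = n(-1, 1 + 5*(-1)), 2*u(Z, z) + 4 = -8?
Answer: 16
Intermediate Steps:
n(j, O) = O
u(Z, z) = -6 (u(Z, z) = -2 + (½)*(-8) = -2 - 4 = -6)
E = -4 (E = 1 + 5*(-1) = 1 - 5 = -4)
F = 2 (F = -2*(-4) - 6 = 8 - 6 = 2)
(u(-6, 6) + F)² = (-6 + 2)² = (-4)² = 16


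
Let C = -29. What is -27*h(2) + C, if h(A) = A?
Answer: -83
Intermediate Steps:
-27*h(2) + C = -27*2 - 29 = -54 - 29 = -83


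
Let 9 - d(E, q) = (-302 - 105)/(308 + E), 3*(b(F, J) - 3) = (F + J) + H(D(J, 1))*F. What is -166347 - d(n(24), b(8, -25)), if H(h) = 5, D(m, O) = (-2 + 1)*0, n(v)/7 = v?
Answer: -79185863/476 ≈ -1.6636e+5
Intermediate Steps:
n(v) = 7*v
D(m, O) = 0 (D(m, O) = -1*0 = 0)
b(F, J) = 3 + 2*F + J/3 (b(F, J) = 3 + ((F + J) + 5*F)/3 = 3 + (J + 6*F)/3 = 3 + (2*F + J/3) = 3 + 2*F + J/3)
d(E, q) = 9 + 407/(308 + E) (d(E, q) = 9 - (-302 - 105)/(308 + E) = 9 - (-407)/(308 + E) = 9 + 407/(308 + E))
-166347 - d(n(24), b(8, -25)) = -166347 - (3179 + 9*(7*24))/(308 + 7*24) = -166347 - (3179 + 9*168)/(308 + 168) = -166347 - (3179 + 1512)/476 = -166347 - 4691/476 = -79185863/476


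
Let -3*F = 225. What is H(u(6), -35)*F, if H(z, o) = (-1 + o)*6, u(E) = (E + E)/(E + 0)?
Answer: 16200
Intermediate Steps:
F = -75 (F = -⅓*225 = -75)
u(E) = 2 (u(E) = (2*E)/E = 2)
H(z, o) = -6 + 6*o
H(u(6), -35)*F = (-6 + 6*(-35))*(-75) = (-6 - 210)*(-75) = -216*(-75) = 16200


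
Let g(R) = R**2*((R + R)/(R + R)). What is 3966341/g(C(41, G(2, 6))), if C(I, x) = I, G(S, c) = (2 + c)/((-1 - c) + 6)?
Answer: 3966341/1681 ≈ 2359.5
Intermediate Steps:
G(S, c) = (2 + c)/(5 - c)
g(R) = R**2 (g(R) = R**2*((2*R)/((2*R))) = R**2*((2*R)*(1/(2*R))) = R**2*1 = R**2)
3966341/g(C(41, G(2, 6))) = 3966341/(41**2) = 3966341/1681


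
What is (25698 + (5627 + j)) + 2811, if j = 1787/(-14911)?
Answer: 509000109/14911 ≈ 34136.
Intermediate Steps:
j = -1787/14911 (j = 1787*(-1/14911) = -1787/14911 ≈ -0.11984)
(25698 + (5627 + j)) + 2811 = (25698 + (5627 - 1787/14911)) + 2811 = (25698 + 83902410/14911) + 2811 = 467085288/14911 + 2811 = 509000109/14911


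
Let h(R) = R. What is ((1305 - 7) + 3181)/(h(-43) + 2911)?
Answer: 1493/956 ≈ 1.5617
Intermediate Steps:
((1305 - 7) + 3181)/(h(-43) + 2911) = ((1305 - 7) + 3181)/(-43 + 2911) = (1298 + 3181)/2868 = 4479*(1/2868) = 1493/956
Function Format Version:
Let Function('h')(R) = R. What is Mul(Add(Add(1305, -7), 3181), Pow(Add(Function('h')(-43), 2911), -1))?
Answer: Rational(1493, 956) ≈ 1.5617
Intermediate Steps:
Mul(Add(Add(1305, -7), 3181), Pow(Add(Function('h')(-43), 2911), -1)) = Mul(Add(Add(1305, -7), 3181), Pow(Add(-43, 2911), -1)) = Mul(Add(1298, 3181), Pow(2868, -1)) = Mul(4479, Rational(1, 2868)) = Rational(1493, 956)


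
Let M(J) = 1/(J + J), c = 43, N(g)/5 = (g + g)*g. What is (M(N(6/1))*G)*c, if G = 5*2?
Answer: 43/72 ≈ 0.59722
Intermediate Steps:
N(g) = 10*g² (N(g) = 5*((g + g)*g) = 5*((2*g)*g) = 5*(2*g²) = 10*g²)
M(J) = 1/(2*J)
G = 10
(M(N(6/1))*G)*c = ((1/(2*((10*(6/1)²))))*10)*43 = ((1/(2*((10*(6*1)²))))*10)*43 = ((1/(2*((10*6²))))*10)*43 = ((1/(2*((10*36))))*10)*43 = (((½)/360)*10)*43 = (((½)*(1/360))*10)*43 = ((1/720)*10)*43 = (1/72)*43 = 43/72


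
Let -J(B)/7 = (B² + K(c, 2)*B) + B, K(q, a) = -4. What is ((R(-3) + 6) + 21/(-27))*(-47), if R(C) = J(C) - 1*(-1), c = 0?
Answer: 50666/9 ≈ 5629.6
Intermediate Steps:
J(B) = -7*B² + 21*B (J(B) = -7*((B² - 4*B) + B) = -7*(B² - 3*B) = -7*B² + 21*B)
R(C) = 1 + 7*C*(3 - C) (R(C) = 7*C*(3 - C) - 1*(-1) = 7*C*(3 - C) + 1 = 1 + 7*C*(3 - C))
((R(-3) + 6) + 21/(-27))*(-47) = (((1 - 7*(-3)*(-3 - 3)) + 6) + 21/(-27))*(-47) = (((1 - 7*(-3)*(-6)) + 6) + 21*(-1/27))*(-47) = (((1 - 126) + 6) - 7/9)*(-47) = ((-125 + 6) - 7/9)*(-47) = (-119 - 7/9)*(-47) = -1078/9*(-47) = 50666/9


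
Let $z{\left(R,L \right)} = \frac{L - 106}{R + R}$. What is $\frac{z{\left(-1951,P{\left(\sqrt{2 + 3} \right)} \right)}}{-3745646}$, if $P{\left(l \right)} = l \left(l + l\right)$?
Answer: $- \frac{24}{3653877673} \approx -6.5684 \cdot 10^{-9}$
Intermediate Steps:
$P{\left(l \right)} = 2 l^{2}$ ($P{\left(l \right)} = l 2 l = 2 l^{2}$)
$z{\left(R,L \right)} = \frac{-106 + L}{2 R}$
$\frac{z{\left(-1951,P{\left(\sqrt{2 + 3} \right)} \right)}}{-3745646} = \frac{\frac{1}{2} \frac{1}{-1951} \left(-106 + 2 \left(\sqrt{2 + 3}\right)^{2}\right)}{-3745646} = \frac{1}{2} \left(- \frac{1}{1951}\right) \left(-106 + 2 \left(\sqrt{5}\right)^{2}\right) \left(- \frac{1}{3745646}\right) = \frac{1}{2} \left(- \frac{1}{1951}\right) \left(-106 + 2 \cdot 5\right) \left(- \frac{1}{3745646}\right) = \frac{1}{2} \left(- \frac{1}{1951}\right) \left(-106 + 10\right) \left(- \frac{1}{3745646}\right) = \frac{1}{2} \left(- \frac{1}{1951}\right) \left(-96\right) \left(- \frac{1}{3745646}\right) = \frac{48}{1951} \left(- \frac{1}{3745646}\right) = - \frac{24}{3653877673}$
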